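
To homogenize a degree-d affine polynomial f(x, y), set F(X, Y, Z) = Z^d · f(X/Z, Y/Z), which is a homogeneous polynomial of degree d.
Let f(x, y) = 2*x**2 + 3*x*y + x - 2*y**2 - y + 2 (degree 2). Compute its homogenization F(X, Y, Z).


F(X, Y, Z) = 2*X**2 + 3*X*Y + X*Z - 2*Y**2 - Y*Z + 2*Z**2

deg(f) = 2.
Substitute x = X/Z, y = Y/Z into f, then multiply by Z^2.
  monomial 2·x^2·y^0 ↦ 2·X^2·Y^0·Z^0.
  monomial 3·x^1·y^1 ↦ 3·X^1·Y^1·Z^0.
  monomial 1·x^1·y^0 ↦ 1·X^1·Y^0·Z^1.
  monomial -2·x^0·y^2 ↦ -2·X^0·Y^2·Z^0.
  monomial -1·x^0·y^1 ↦ -1·X^0·Y^1·Z^1.
  monomial 2·x^0·y^0 ↦ 2·X^0·Y^0·Z^2.
Collecting: F(X, Y, Z) = 2*X**2 + 3*X*Y + X*Z - 2*Y**2 - Y*Z + 2*Z**2.


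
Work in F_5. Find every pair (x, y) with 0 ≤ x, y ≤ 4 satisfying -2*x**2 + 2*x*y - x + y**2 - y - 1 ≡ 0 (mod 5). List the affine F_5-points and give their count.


Affine F_5-points: {(0, 3)}; count = 1.

For each of the 25 pairs (x, y) ∈ F_5², evaluate f(x, y) mod 5. Record the zeros.
  x = 0: [0↦4, 1↦4, 2↦1, 3↦0, 4↦1]  zeros at y ∈ {3}
  x = 1: [0↦1, 1↦3, 2↦2, 3↦3, 4↦1]  zeros at y ∈ ∅
  x = 2: [0↦4, 1↦3, 2↦4, 3↦2, 4↦2]  zeros at y ∈ ∅
  x = 3: [0↦3, 1↦4, 2↦2, 3↦2, 4↦4]  zeros at y ∈ ∅
  x = 4: [0↦3, 1↦1, 2↦1, 3↦3, 4↦2]  zeros at y ∈ ∅
Collecting zeros: affine points = {(0, 3)}.
Total count |C(F_5)_aff| = 1.


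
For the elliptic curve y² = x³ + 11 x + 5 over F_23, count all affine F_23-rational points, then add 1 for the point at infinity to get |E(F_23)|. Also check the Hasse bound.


Affine points = {(2, 9), (2, 14), (5, 1), (5, 22), (11, 10), (11, 13), (12, 5), (12, 18), (15, 7), (15, 16), (18, 3), (18, 20), (19, 9), (19, 14), (22, 4), (22, 19)}; affine count = 16; |E(F_23)| = 17.

Discriminant check: Δ ∝ 4a³ + 27b² = 4·11³ + 27·5² = 4·1331 + 27·25 ≡ 19 (mod 23). Nonzero ⇒ E is nonsingular.
For each x ∈ F_23, compute rhs = x³ + 11·x + 5 mod 23, then count y ∈ F_23 with y² ≡ rhs.
  x = 0: rhs = 5, matching y values: none (0 points).
  x = 1: rhs = 17, matching y values: none (0 points).
  x = 2: rhs = 12, matching y values: 9, 14 (2 points).
  x = 3: rhs = 19, matching y values: none (0 points).
  x = 4: rhs = 21, matching y values: none (0 points).
  x = 5: rhs = 1, matching y values: 1, 22 (2 points).
  x = 6: rhs = 11, matching y values: none (0 points).
  x = 7: rhs = 11, matching y values: none (0 points).
  x = 8: rhs = 7, matching y values: none (0 points).
  x = 9: rhs = 5, matching y values: none (0 points).
  x = 10: rhs = 11, matching y values: none (0 points).
  x = 11: rhs = 8, matching y values: 10, 13 (2 points).
  x = 12: rhs = 2, matching y values: 5, 18 (2 points).
  x = 13: rhs = 22, matching y values: none (0 points).
  x = 14: rhs = 5, matching y values: none (0 points).
  x = 15: rhs = 3, matching y values: 7, 16 (2 points).
  x = 16: rhs = 22, matching y values: none (0 points).
  x = 17: rhs = 22, matching y values: none (0 points).
  x = 18: rhs = 9, matching y values: 3, 20 (2 points).
  x = 19: rhs = 12, matching y values: 9, 14 (2 points).
  x = 20: rhs = 14, matching y values: none (0 points).
  x = 21: rhs = 21, matching y values: none (0 points).
  x = 22: rhs = 16, matching y values: 4, 19 (2 points).
Total affine count: 16.
Full point count |E(F_23)| = 16 + 1 = 17.
Hasse bound: |17 − (23+1)| = |-7| = 7 ≤ 2√23 ≈ 9.5917 ✓.


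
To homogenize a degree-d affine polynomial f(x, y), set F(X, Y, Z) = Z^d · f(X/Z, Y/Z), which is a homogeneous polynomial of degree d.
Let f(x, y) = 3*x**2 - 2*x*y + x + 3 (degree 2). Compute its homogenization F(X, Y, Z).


F(X, Y, Z) = 3*X**2 - 2*X*Y + X*Z + 3*Z**2

deg(f) = 2.
Substitute x = X/Z, y = Y/Z into f, then multiply by Z^2.
  monomial 3·x^2·y^0 ↦ 3·X^2·Y^0·Z^0.
  monomial -2·x^1·y^1 ↦ -2·X^1·Y^1·Z^0.
  monomial 1·x^1·y^0 ↦ 1·X^1·Y^0·Z^1.
  monomial 3·x^0·y^0 ↦ 3·X^0·Y^0·Z^2.
Collecting: F(X, Y, Z) = 3*X**2 - 2*X*Y + X*Z + 3*Z**2.


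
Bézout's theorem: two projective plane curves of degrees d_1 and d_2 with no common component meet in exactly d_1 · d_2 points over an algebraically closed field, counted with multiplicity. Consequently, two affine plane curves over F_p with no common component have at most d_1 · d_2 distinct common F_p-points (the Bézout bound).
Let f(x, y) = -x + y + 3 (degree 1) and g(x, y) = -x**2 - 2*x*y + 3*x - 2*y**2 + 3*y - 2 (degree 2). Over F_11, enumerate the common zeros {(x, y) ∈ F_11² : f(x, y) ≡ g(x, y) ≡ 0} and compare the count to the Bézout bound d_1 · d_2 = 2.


Common zeros: ∅; count = 0; Bézout bound = 2.

deg(f) = 1, deg(g) = 2, so Bézout bound = 2.
Scan x ∈ F_11. For each x, list the y ∈ F_11 with f(x, y) ≡ 0 and those with g(x, y) ≡ 0 (mod 11); the common zeros in that column are the intersection.
  x = 0: f ≡ 0 at y ∈ {8}; g ≡ 0 at y ∈ {3, 4}; common: ∅.
  x = 1: f ≡ 0 at y ∈ {9}; g ≡ 0 at y ∈ {0, 6}; common: ∅.
  x = 2: f ≡ 0 at y ∈ {10}; g ≡ 0 at y ∈ {0, 5}; common: ∅.
  x = 3: f ≡ 0 at y ∈ {0}; g ≡ 0 at y ∈ {7, 8}; common: ∅.
  x = 4: f ≡ 0 at y ∈ {1}; g ≡ 0 at y ∈ ∅; common: ∅.
  x = 5: f ≡ 0 at y ∈ {2}; g ≡ 0 at y ∈ ∅; common: ∅.
  x = 6: f ≡ 0 at y ∈ {3}; g ≡ 0 at y ∈ {4, 8}; common: ∅.
  x = 7: f ≡ 0 at y ∈ {4}; g ≡ 0 at y ∈ ∅; common: ∅.
  x = 8: f ≡ 0 at y ∈ {5}; g ≡ 0 at y ∈ {3, 7}; common: ∅.
  x = 9: f ≡ 0 at y ∈ {6}; g ≡ 0 at y ∈ ∅; common: ∅.
  x = 10: f ≡ 0 at y ∈ {7}; g ≡ 0 at y ∈ ∅; common: ∅.
Collecting: common zeros = ∅, so the count is 0.
Comparison with the Bézout bound: 0 ≤ 2 = deg(f)·deg(g), as expected for curves with no common component (the affine F_11-count falls short of the bound because intersections may lie at infinity, over extension fields, or carry multiplicity).


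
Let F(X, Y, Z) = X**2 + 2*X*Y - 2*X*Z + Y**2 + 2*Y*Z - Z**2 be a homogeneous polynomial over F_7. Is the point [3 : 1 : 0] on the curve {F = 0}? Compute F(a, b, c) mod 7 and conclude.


F(3,1,0) ≡ 2 (mod 7); P is NOT on the curve.

Evaluate F(3, 1, 0) term-by-term (mod 7).
  X**2 ↦ 1·9·1·1 = 9
  2*X*Y ↦ 2·3·1·1 = 6
  -2*X*Z ↦ -2·3·1·0 = 0
  Y**2 ↦ 1·1·1·1 = 1
  2*Y*Z ↦ 2·1·1·0 = 0
  -Z**2 ↦ -1·1·1·0 = 0
Sum: F(3, 1, 0) = (9) + (6) + (0) + (1) + (0) + (0) = 16.
Reducing mod 7: 16 ≡ 2 (mod 7).
Since F(a, b, c) ≡ 2 ≠ 0 (mod 7), P does NOT lie on the curve.


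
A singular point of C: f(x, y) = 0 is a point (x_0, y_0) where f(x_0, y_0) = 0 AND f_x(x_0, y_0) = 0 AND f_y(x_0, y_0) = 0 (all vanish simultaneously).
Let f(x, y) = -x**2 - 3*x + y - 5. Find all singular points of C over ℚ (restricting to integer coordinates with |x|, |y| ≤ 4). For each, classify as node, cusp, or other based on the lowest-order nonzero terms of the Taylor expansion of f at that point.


No singular points in the scanned grid; C is smooth there.

Compute partial derivatives:
  f_x = -2*x - 3.
  f_y = 1.
f_y = 1 is a nonzero constant, so f_y never vanishes: no point (x, y) can satisfy f = f_x = f_y = 0. In particular no (x, y) ∈ {−4, ..., 4}² is singular; the curve is smooth.


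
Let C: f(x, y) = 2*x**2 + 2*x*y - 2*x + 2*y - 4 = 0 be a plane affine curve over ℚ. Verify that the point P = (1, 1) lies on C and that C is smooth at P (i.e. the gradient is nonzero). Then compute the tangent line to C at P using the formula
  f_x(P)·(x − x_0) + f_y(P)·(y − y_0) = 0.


Tangent line at P: 4*x + 4*y - 8 = 0.

Step 1: f(1, 1) = 0, so P lies on C.
Step 2: partial derivatives
  f_x(x, y) = 4*x + 2*y - 2, f_y(x, y) = 2*x + 2.
  f_x(P) = 4, f_y(P) = 4 (gradient nonzero, so P is smooth).
Step 3: tangent line at P: 4·(x − 1) + 4·(y − 1) = 0.
Expanding: 4*x + 4*y - 8 = 0.


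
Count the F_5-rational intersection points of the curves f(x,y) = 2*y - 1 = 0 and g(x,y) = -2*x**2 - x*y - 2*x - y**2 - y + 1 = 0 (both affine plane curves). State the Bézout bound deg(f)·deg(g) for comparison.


Common zeros: ∅; count = 0; Bézout bound = 2.

deg(f) = 1, deg(g) = 2, so Bézout bound = 2.
Scan x ∈ F_5. For each x, list the y ∈ F_5 with f(x, y) ≡ 0 and those with g(x, y) ≡ 0 (mod 5); the common zeros in that column are the intersection.
  x = 0: f ≡ 0 at y ∈ {3}; g ≡ 0 at y ∈ {2}; common: ∅.
  x = 1: f ≡ 0 at y ∈ {3}; g ≡ 0 at y ∈ ∅; common: ∅.
  x = 2: f ≡ 0 at y ∈ {3}; g ≡ 0 at y ∈ {1}; common: ∅.
  x = 3: f ≡ 0 at y ∈ {3}; g ≡ 0 at y ∈ {2, 4}; common: ∅.
  x = 4: f ≡ 0 at y ∈ {3}; g ≡ 0 at y ∈ {1, 4}; common: ∅.
Collecting: common zeros = ∅, so the count is 0.
Comparison with the Bézout bound: 0 ≤ 2 = deg(f)·deg(g), as expected for curves with no common component (the affine F_5-count falls short of the bound because intersections may lie at infinity, over extension fields, or carry multiplicity).


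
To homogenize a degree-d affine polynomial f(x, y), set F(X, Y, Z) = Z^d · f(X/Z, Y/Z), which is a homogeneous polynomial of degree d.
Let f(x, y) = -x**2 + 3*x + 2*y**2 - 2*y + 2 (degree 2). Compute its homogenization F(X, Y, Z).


F(X, Y, Z) = -X**2 + 3*X*Z + 2*Y**2 - 2*Y*Z + 2*Z**2

deg(f) = 2.
Substitute x = X/Z, y = Y/Z into f, then multiply by Z^2.
  monomial -1·x^2·y^0 ↦ -1·X^2·Y^0·Z^0.
  monomial 3·x^1·y^0 ↦ 3·X^1·Y^0·Z^1.
  monomial 2·x^0·y^2 ↦ 2·X^0·Y^2·Z^0.
  monomial -2·x^0·y^1 ↦ -2·X^0·Y^1·Z^1.
  monomial 2·x^0·y^0 ↦ 2·X^0·Y^0·Z^2.
Collecting: F(X, Y, Z) = -X**2 + 3*X*Z + 2*Y**2 - 2*Y*Z + 2*Z**2.


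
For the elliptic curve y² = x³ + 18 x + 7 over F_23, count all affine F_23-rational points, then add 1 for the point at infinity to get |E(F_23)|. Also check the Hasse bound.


Affine points = {(1, 7), (1, 16), (6, 3), (6, 20), (7, 4), (7, 19), (9, 1), (9, 22), (11, 8), (11, 15), (13, 0), (14, 6), (14, 17), (15, 8), (15, 15), (19, 3), (19, 20), (20, 8), (20, 15), (21, 3), (21, 20)}; affine count = 21; |E(F_23)| = 22.

Discriminant check: Δ ∝ 4a³ + 27b² = 4·18³ + 27·7² = 4·5832 + 27·49 ≡ 18 (mod 23). Nonzero ⇒ E is nonsingular.
For each x ∈ F_23, compute rhs = x³ + 18·x + 7 mod 23, then count y ∈ F_23 with y² ≡ rhs.
  x = 0: rhs = 7, matching y values: none (0 points).
  x = 1: rhs = 3, matching y values: 7, 16 (2 points).
  x = 2: rhs = 5, matching y values: none (0 points).
  x = 3: rhs = 19, matching y values: none (0 points).
  x = 4: rhs = 5, matching y values: none (0 points).
  x = 5: rhs = 15, matching y values: none (0 points).
  x = 6: rhs = 9, matching y values: 3, 20 (2 points).
  x = 7: rhs = 16, matching y values: 4, 19 (2 points).
  x = 8: rhs = 19, matching y values: none (0 points).
  x = 9: rhs = 1, matching y values: 1, 22 (2 points).
  x = 10: rhs = 14, matching y values: none (0 points).
  x = 11: rhs = 18, matching y values: 8, 15 (2 points).
  x = 12: rhs = 19, matching y values: none (0 points).
  x = 13: rhs = 0, matching y values: 0 (1 points).
  x = 14: rhs = 13, matching y values: 6, 17 (2 points).
  x = 15: rhs = 18, matching y values: 8, 15 (2 points).
  x = 16: rhs = 21, matching y values: none (0 points).
  x = 17: rhs = 5, matching y values: none (0 points).
  x = 18: rhs = 22, matching y values: none (0 points).
  x = 19: rhs = 9, matching y values: 3, 20 (2 points).
  x = 20: rhs = 18, matching y values: 8, 15 (2 points).
  x = 21: rhs = 9, matching y values: 3, 20 (2 points).
  x = 22: rhs = 11, matching y values: none (0 points).
Total affine count: 21.
Full point count |E(F_23)| = 21 + 1 = 22.
Hasse bound: |22 − (23+1)| = |-2| = 2 ≤ 2√23 ≈ 9.5917 ✓.


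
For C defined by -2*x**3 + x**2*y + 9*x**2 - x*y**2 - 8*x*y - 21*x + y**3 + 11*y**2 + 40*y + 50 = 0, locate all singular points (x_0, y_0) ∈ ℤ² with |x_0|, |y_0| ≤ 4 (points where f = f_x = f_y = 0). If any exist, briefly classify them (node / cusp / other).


Singular points: {(1, -3)}; classification: cusp.

Compute partial derivatives:
  f_x = -6*x**2 + 2*x*y + 18*x - y**2 - 8*y - 21.
  f_y = x**2 - 2*x*y - 8*x + 3*y**2 + 22*y + 40.
Scan x_0 ∈ {−4, ..., 4}. For each x_0, f_y(x_0, y) is a polynomial in y; find its integer roots y ∈ {−4, ..., 4}, then test f_x and f at those candidates.
  x = -4: f_y(-4, y) = 3*y**2 + 30*y + 88; no integer root y with |y| ≤ 4.
  x = -3: f_y(-3, y) = 3*y**2 + 28*y + 73; no integer root y with |y| ≤ 4.
  x = -2: f_y(-2, y) = 3*y**2 + 26*y + 60; no integer root y with |y| ≤ 4.
  x = -1: f_y(-1, y) = 3*y**2 + 24*y + 49; no integer root y with |y| ≤ 4.
  x = 0: f_y(0, y) = 3*y**2 + 22*y + 40; vanishes at y ∈ {-4}. (0, -4): f_x = -5 ≠ 0.
  x = 1: f_y(1, y) = 3*y**2 + 20*y + 33; vanishes at y ∈ {-3}. (1, -3): f_x = 0, f = 0 — SINGULAR.
  x = 2: f_y(2, y) = 3*y**2 + 18*y + 28; no integer root y with |y| ≤ 4.
  x = 3: f_y(3, y) = 3*y**2 + 16*y + 25; no integer root y with |y| ≤ 4.
  x = 4: f_y(4, y) = 3*y**2 + 14*y + 24; no integer root y with |y| ≤ 4.
Only singular point on the grid: (1, -3).
Classify: substitute x = 1 + u, y = -3 + v and expand: f = -2*u**3 + u**2*v - u*v**2 + v**3 + v**2.
No constant or linear terms (consistent with a singular point). Quadratic part: v**2. Cubic part: -2*u**3 + u**2*v - u*v**2 + v**3.
The quadratic part v**2 is a perfect square, so there is a single (double) tangent line v = 0, i.e. y = -3. Restricting the cubic part to that line (v = 0) leaves -2*u**3 ≠ 0, so f is not divisible by v and the branch is v² ≈ 2*u**3 to lowest order — this is a cusp.
Classification: cusp.


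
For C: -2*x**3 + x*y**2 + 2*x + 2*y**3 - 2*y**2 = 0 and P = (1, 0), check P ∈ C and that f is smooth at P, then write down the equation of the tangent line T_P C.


Tangent line at P: 4 - 4*x = 0.

Step 1: f(1, 0) = 0, so P lies on C.
Step 2: partial derivatives
  f_x(x, y) = -6*x**2 + y**2 + 2, f_y(x, y) = 2*x*y + 6*y**2 - 4*y.
  f_x(P) = -4, f_y(P) = 0 (gradient nonzero, so P is smooth).
Step 3: tangent line at P: -4·(x − 1) + 0·(y − 0) = 0.
Expanding: 4 - 4*x = 0.


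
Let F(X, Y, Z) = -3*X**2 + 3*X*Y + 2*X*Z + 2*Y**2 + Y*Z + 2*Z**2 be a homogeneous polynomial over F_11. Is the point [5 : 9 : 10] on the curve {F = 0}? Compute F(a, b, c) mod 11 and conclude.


F(5,9,10) ≡ 7 (mod 11); P is NOT on the curve.

Evaluate F(5, 9, 10) term-by-term (mod 11).
  -3*X**2 ↦ -3·25·1·1 = -75
  3*X*Y ↦ 3·5·9·1 = 135
  2*X*Z ↦ 2·5·1·10 = 100
  2*Y**2 ↦ 2·1·81·1 = 162
  Y*Z ↦ 1·1·9·10 = 90
  2*Z**2 ↦ 2·1·1·100 = 200
Sum: F(5, 9, 10) = (-75) + (135) + (100) + (162) + (90) + (200) = 612.
Reducing mod 11: 612 ≡ 7 (mod 11).
Since F(a, b, c) ≡ 7 ≠ 0 (mod 11), P does NOT lie on the curve.


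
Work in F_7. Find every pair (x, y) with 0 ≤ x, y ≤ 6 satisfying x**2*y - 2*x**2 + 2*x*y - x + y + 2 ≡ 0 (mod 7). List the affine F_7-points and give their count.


Affine F_7-points: {(0, 5), (1, 2), (2, 4), (3, 6), (4, 5), (5, 4)}; count = 6.

For each of the 49 pairs (x, y) ∈ F_7², evaluate f(x, y) mod 7. Record the zeros.
  x = 0: [0↦2, 1↦3, 2↦4, 3↦5, 4↦6, 5↦0, 6↦1]  zeros at y ∈ {5}
  x = 1: [0↦6, 1↦3, 2↦0, 3↦4, 4↦1, 5↦5, 6↦2]  zeros at y ∈ {2}
  x = 2: [0↦6, 1↦1, 2↦3, 3↦5, 4↦0, 5↦2, 6↦4]  zeros at y ∈ {4}
  x = 3: [0↦2, 1↦4, 2↦6, 3↦1, 4↦3, 5↦5, 6↦0]  zeros at y ∈ {6}
  x = 4: [0↦1, 1↦5, 2↦2, 3↦6, 4↦3, 5↦0, 6↦4]  zeros at y ∈ {5}
  x = 5: [0↦3, 1↦4, 2↦5, 3↦6, 4↦0, 5↦1, 6↦2]  zeros at y ∈ {4}
  x = 6: [0↦1, 1↦1, 2↦1, 3↦1, 4↦1, 5↦1, 6↦1]  zeros at y ∈ ∅
Collecting zeros: affine points = {(0, 5), (1, 2), (2, 4), (3, 6), (4, 5), (5, 4)}.
Total count |C(F_7)_aff| = 6.


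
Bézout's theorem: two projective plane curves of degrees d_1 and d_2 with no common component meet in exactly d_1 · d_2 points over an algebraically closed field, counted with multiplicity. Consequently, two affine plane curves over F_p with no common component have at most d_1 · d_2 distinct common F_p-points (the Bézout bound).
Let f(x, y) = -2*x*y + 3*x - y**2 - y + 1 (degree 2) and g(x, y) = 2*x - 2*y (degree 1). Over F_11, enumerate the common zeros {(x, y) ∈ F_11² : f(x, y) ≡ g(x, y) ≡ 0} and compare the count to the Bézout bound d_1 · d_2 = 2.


Common zeros: {(1, 1), (7, 7)}; count = 2; Bézout bound = 2.

deg(f) = 2, deg(g) = 1, so Bézout bound = 2.
Scan x ∈ F_11. For each x, list the y ∈ F_11 with f(x, y) ≡ 0 and those with g(x, y) ≡ 0 (mod 11); the common zeros in that column are the intersection.
  x = 0: f ≡ 0 at y ∈ {3, 7}; g ≡ 0 at y ∈ {0}; common: ∅.
  x = 1: f ≡ 0 at y ∈ {1, 7}; g ≡ 0 at y ∈ {1}; common: {1}.
  x = 2: f ≡ 0 at y ∈ {7, 10}; g ≡ 0 at y ∈ {2}; common: ∅.
  x = 3: f ≡ 0 at y ∈ {7, 8}; g ≡ 0 at y ∈ {3}; common: ∅.
  x = 4: f ≡ 0 at y ∈ {6, 7}; g ≡ 0 at y ∈ {4}; common: ∅.
  x = 5: f ≡ 0 at y ∈ {4, 7}; g ≡ 0 at y ∈ {5}; common: ∅.
  x = 6: f ≡ 0 at y ∈ {2, 7}; g ≡ 0 at y ∈ {6}; common: ∅.
  x = 7: f ≡ 0 at y ∈ {0, 7}; g ≡ 0 at y ∈ {7}; common: {7}.
  x = 8: f ≡ 0 at y ∈ {7, 9}; g ≡ 0 at y ∈ {8}; common: ∅.
  x = 9: f ≡ 0 at y ∈ {7}; g ≡ 0 at y ∈ {9}; common: ∅.
  x = 10: f ≡ 0 at y ∈ {5, 7}; g ≡ 0 at y ∈ {10}; common: ∅.
Collecting: common zeros = {(1, 1), (7, 7)}, so the count is 2.
Comparison with the Bézout bound: 2 ≤ 2 = deg(f)·deg(g), as expected for curves with no common component (the bound is attained).


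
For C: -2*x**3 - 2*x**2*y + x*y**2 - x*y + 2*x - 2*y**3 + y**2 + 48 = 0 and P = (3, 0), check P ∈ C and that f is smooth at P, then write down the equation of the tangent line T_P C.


Tangent line at P: -52*x - 21*y + 156 = 0.

Step 1: f(3, 0) = 0, so P lies on C.
Step 2: partial derivatives
  f_x(x, y) = -6*x**2 - 4*x*y + y**2 - y + 2, f_y(x, y) = -2*x**2 + 2*x*y - x - 6*y**2 + 2*y.
  f_x(P) = -52, f_y(P) = -21 (gradient nonzero, so P is smooth).
Step 3: tangent line at P: -52·(x − 3) + -21·(y − 0) = 0.
Expanding: -52*x - 21*y + 156 = 0.


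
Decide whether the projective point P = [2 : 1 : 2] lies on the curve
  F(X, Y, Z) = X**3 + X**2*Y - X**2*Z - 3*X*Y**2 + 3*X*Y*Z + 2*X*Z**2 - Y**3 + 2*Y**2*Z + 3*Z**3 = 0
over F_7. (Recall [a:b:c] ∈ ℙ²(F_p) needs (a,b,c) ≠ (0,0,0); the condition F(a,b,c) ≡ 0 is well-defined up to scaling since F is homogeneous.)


F(2,1,2) ≡ 4 (mod 7); P is NOT on the curve.

Evaluate F(2, 1, 2) term-by-term (mod 7).
  X**3 ↦ 1·8·1·1 = 8
  X**2*Y ↦ 1·4·1·1 = 4
  -X**2*Z ↦ -1·4·1·2 = -8
  -3*X*Y**2 ↦ -3·2·1·1 = -6
  3*X*Y*Z ↦ 3·2·1·2 = 12
  2*X*Z**2 ↦ 2·2·1·4 = 16
  -Y**3 ↦ -1·1·1·1 = -1
  2*Y**2*Z ↦ 2·1·1·2 = 4
  3*Z**3 ↦ 3·1·1·8 = 24
Sum: F(2, 1, 2) = (8) + (4) + (-8) + (-6) + (12) + (16) + (-1) + (4) + (24) = 53.
Reducing mod 7: 53 ≡ 4 (mod 7).
Since F(a, b, c) ≡ 4 ≠ 0 (mod 7), P does NOT lie on the curve.


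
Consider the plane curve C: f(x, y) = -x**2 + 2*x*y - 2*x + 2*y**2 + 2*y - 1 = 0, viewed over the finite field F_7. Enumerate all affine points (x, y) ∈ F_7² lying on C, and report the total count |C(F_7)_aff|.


Affine F_7-points: {(6, 0)}; count = 1.

For each of the 49 pairs (x, y) ∈ F_7², evaluate f(x, y) mod 7. Record the zeros.
  x = 0: [0↦6, 1↦3, 2↦4, 3↦2, 4↦4, 5↦3, 6↦6]  zeros at y ∈ ∅
  x = 1: [0↦3, 1↦2, 2↦5, 3↦5, 4↦2, 5↦3, 6↦1]  zeros at y ∈ ∅
  x = 2: [0↦5, 1↦6, 2↦4, 3↦6, 4↦5, 5↦1, 6↦1]  zeros at y ∈ ∅
  x = 3: [0↦5, 1↦1, 2↦1, 3↦5, 4↦6, 5↦4, 6↦6]  zeros at y ∈ ∅
  x = 4: [0↦3, 1↦1, 2↦3, 3↦2, 4↦5, 5↦5, 6↦2]  zeros at y ∈ ∅
  x = 5: [0↦6, 1↦6, 2↦3, 3↦4, 4↦2, 5↦4, 6↦3]  zeros at y ∈ ∅
  x = 6: [0↦0, 1↦2, 2↦1, 3↦4, 4↦4, 5↦1, 6↦2]  zeros at y ∈ {0}
Collecting zeros: affine points = {(6, 0)}.
Total count |C(F_7)_aff| = 1.


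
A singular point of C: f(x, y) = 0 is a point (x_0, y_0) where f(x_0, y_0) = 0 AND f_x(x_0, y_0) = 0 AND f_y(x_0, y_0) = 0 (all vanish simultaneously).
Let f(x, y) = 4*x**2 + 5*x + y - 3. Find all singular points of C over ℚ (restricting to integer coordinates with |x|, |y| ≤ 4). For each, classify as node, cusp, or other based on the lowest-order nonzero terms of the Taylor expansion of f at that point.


No singular points in the scanned grid; C is smooth there.

Compute partial derivatives:
  f_x = 8*x + 5.
  f_y = 1.
f_y = 1 is a nonzero constant, so f_y never vanishes: no point (x, y) can satisfy f = f_x = f_y = 0. In particular no (x, y) ∈ {−4, ..., 4}² is singular; the curve is smooth.


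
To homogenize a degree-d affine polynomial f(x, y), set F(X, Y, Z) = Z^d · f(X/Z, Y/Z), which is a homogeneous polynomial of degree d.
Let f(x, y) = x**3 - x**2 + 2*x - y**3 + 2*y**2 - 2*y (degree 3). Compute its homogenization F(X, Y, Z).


F(X, Y, Z) = X**3 - X**2*Z + 2*X*Z**2 - Y**3 + 2*Y**2*Z - 2*Y*Z**2

deg(f) = 3.
Substitute x = X/Z, y = Y/Z into f, then multiply by Z^3.
  monomial 1·x^3·y^0 ↦ 1·X^3·Y^0·Z^0.
  monomial -1·x^2·y^0 ↦ -1·X^2·Y^0·Z^1.
  monomial 2·x^1·y^0 ↦ 2·X^1·Y^0·Z^2.
  monomial -1·x^0·y^3 ↦ -1·X^0·Y^3·Z^0.
  monomial 2·x^0·y^2 ↦ 2·X^0·Y^2·Z^1.
  monomial -2·x^0·y^1 ↦ -2·X^0·Y^1·Z^2.
Collecting: F(X, Y, Z) = X**3 - X**2*Z + 2*X*Z**2 - Y**3 + 2*Y**2*Z - 2*Y*Z**2.


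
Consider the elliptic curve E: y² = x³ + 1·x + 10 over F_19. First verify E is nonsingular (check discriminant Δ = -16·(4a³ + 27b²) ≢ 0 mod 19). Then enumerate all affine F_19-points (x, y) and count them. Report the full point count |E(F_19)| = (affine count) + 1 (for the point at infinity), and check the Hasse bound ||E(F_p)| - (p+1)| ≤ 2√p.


Affine points = {(2, 1), (2, 18), (5, 8), (5, 11), (6, 2), (6, 17), (8, 6), (8, 13), (9, 8), (9, 11), (13, 4), (13, 15), (17, 0)}; affine count = 13; |E(F_19)| = 14.

Discriminant check: Δ ∝ 4a³ + 27b² = 4·1³ + 27·10² = 4·1 + 27·100 ≡ 6 (mod 19). Nonzero ⇒ E is nonsingular.
For each x ∈ F_19, compute rhs = x³ + 1·x + 10 mod 19, then count y ∈ F_19 with y² ≡ rhs.
  x = 0: rhs = 10, matching y values: none (0 points).
  x = 1: rhs = 12, matching y values: none (0 points).
  x = 2: rhs = 1, matching y values: 1, 18 (2 points).
  x = 3: rhs = 2, matching y values: none (0 points).
  x = 4: rhs = 2, matching y values: none (0 points).
  x = 5: rhs = 7, matching y values: 8, 11 (2 points).
  x = 6: rhs = 4, matching y values: 2, 17 (2 points).
  x = 7: rhs = 18, matching y values: none (0 points).
  x = 8: rhs = 17, matching y values: 6, 13 (2 points).
  x = 9: rhs = 7, matching y values: 8, 11 (2 points).
  x = 10: rhs = 13, matching y values: none (0 points).
  x = 11: rhs = 3, matching y values: none (0 points).
  x = 12: rhs = 2, matching y values: none (0 points).
  x = 13: rhs = 16, matching y values: 4, 15 (2 points).
  x = 14: rhs = 13, matching y values: none (0 points).
  x = 15: rhs = 18, matching y values: none (0 points).
  x = 16: rhs = 18, matching y values: none (0 points).
  x = 17: rhs = 0, matching y values: 0 (1 points).
  x = 18: rhs = 8, matching y values: none (0 points).
Total affine count: 13.
Full point count |E(F_19)| = 13 + 1 = 14.
Hasse bound: |14 − (19+1)| = |-6| = 6 ≤ 2√19 ≈ 8.7178 ✓.


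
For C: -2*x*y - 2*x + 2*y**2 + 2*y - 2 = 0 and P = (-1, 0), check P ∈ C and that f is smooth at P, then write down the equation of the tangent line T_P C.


Tangent line at P: -2*x + 4*y - 2 = 0.

Step 1: f(-1, 0) = 0, so P lies on C.
Step 2: partial derivatives
  f_x(x, y) = -2*y - 2, f_y(x, y) = -2*x + 4*y + 2.
  f_x(P) = -2, f_y(P) = 4 (gradient nonzero, so P is smooth).
Step 3: tangent line at P: -2·(x − -1) + 4·(y − 0) = 0.
Expanding: -2*x + 4*y - 2 = 0.


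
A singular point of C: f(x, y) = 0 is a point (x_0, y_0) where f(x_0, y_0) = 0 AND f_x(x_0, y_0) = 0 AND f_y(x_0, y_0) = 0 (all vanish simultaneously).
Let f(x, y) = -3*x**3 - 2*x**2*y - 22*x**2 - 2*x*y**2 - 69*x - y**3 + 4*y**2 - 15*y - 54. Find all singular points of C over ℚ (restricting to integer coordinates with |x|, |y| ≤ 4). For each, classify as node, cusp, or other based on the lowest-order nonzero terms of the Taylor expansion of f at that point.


Singular points: {(-3, 3)}; classification: node.

Compute partial derivatives:
  f_x = -9*x**2 - 4*x*y - 44*x - 2*y**2 - 69.
  f_y = -2*x**2 - 4*x*y - 3*y**2 + 8*y - 15.
Scan x_0 ∈ {−4, ..., 4}. For each x_0, f_y(x_0, y) is a polynomial in y; find its integer roots y ∈ {−4, ..., 4}, then test f_x and f at those candidates.
  x = -4: f_y(-4, y) = -3*y**2 + 24*y - 47; no integer root y with |y| ≤ 4.
  x = -3: f_y(-3, y) = -3*y**2 + 20*y - 33; vanishes at y ∈ {3}. (-3, 3): f_x = 0, f = 0 — SINGULAR.
  x = -2: f_y(-2, y) = -3*y**2 + 16*y - 23; no integer root y with |y| ≤ 4.
  x = -1: f_y(-1, y) = -3*y**2 + 12*y - 17; no integer root y with |y| ≤ 4.
  x = 0: f_y(0, y) = -3*y**2 + 8*y - 15; no integer root y with |y| ≤ 4.
  x = 1: f_y(1, y) = -3*y**2 + 4*y - 17; no integer root y with |y| ≤ 4.
  x = 2: f_y(2, y) = -3*y**2 - 23; no integer root y with |y| ≤ 4.
  x = 3: f_y(3, y) = -3*y**2 - 4*y - 33; no integer root y with |y| ≤ 4.
  x = 4: f_y(4, y) = -3*y**2 - 8*y - 47; no integer root y with |y| ≤ 4.
Only singular point on the grid: (-3, 3).
Classify: substitute x = -3 + u, y = 3 + v and expand: f = -3*u**3 - 2*u**2*v - u**2 - 2*u*v**2 - v**3 + v**2.
No constant or linear terms (consistent with a singular point). Quadratic part: -u**2 + v**2. Cubic part: -3*u**3 - 2*u**2*v - 2*u*v**2 - v**3.
The quadratic part v**2 - u**2 = (v − u)(v + u) splits into two distinct linear factors, so there are two distinct tangent lines y − 3 = ±(x − -3) — this is a node (ordinary double point).
Classification: node.


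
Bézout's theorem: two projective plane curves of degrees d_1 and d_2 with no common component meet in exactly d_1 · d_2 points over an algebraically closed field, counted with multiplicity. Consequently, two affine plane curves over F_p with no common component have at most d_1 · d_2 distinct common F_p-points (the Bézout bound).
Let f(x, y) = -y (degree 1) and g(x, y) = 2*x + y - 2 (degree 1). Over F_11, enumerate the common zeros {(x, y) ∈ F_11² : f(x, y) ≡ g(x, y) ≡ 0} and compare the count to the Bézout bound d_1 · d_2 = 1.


Common zeros: {(1, 0)}; count = 1; Bézout bound = 1.

deg(f) = 1, deg(g) = 1, so Bézout bound = 1.
Scan x ∈ F_11. For each x, list the y ∈ F_11 with f(x, y) ≡ 0 and those with g(x, y) ≡ 0 (mod 11); the common zeros in that column are the intersection.
  x = 0: f ≡ 0 at y ∈ {0}; g ≡ 0 at y ∈ {2}; common: ∅.
  x = 1: f ≡ 0 at y ∈ {0}; g ≡ 0 at y ∈ {0}; common: {0}.
  x = 2: f ≡ 0 at y ∈ {0}; g ≡ 0 at y ∈ {9}; common: ∅.
  x = 3: f ≡ 0 at y ∈ {0}; g ≡ 0 at y ∈ {7}; common: ∅.
  x = 4: f ≡ 0 at y ∈ {0}; g ≡ 0 at y ∈ {5}; common: ∅.
  x = 5: f ≡ 0 at y ∈ {0}; g ≡ 0 at y ∈ {3}; common: ∅.
  x = 6: f ≡ 0 at y ∈ {0}; g ≡ 0 at y ∈ {1}; common: ∅.
  x = 7: f ≡ 0 at y ∈ {0}; g ≡ 0 at y ∈ {10}; common: ∅.
  x = 8: f ≡ 0 at y ∈ {0}; g ≡ 0 at y ∈ {8}; common: ∅.
  x = 9: f ≡ 0 at y ∈ {0}; g ≡ 0 at y ∈ {6}; common: ∅.
  x = 10: f ≡ 0 at y ∈ {0}; g ≡ 0 at y ∈ {4}; common: ∅.
Collecting: common zeros = {(1, 0)}, so the count is 1.
Comparison with the Bézout bound: 1 ≤ 1 = deg(f)·deg(g), as expected for curves with no common component (the bound is attained).


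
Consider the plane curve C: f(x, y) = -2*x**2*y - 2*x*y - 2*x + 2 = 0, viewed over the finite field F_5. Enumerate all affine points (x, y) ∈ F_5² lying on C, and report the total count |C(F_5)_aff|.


Affine F_5-points: {(1, 0), (2, 4), (3, 4)}; count = 3.

For each of the 25 pairs (x, y) ∈ F_5², evaluate f(x, y) mod 5. Record the zeros.
  x = 0: [0↦2, 1↦2, 2↦2, 3↦2, 4↦2]  zeros at y ∈ ∅
  x = 1: [0↦0, 1↦1, 2↦2, 3↦3, 4↦4]  zeros at y ∈ {0}
  x = 2: [0↦3, 1↦1, 2↦4, 3↦2, 4↦0]  zeros at y ∈ {4}
  x = 3: [0↦1, 1↦2, 2↦3, 3↦4, 4↦0]  zeros at y ∈ {4}
  x = 4: [0↦4, 1↦4, 2↦4, 3↦4, 4↦4]  zeros at y ∈ ∅
Collecting zeros: affine points = {(1, 0), (2, 4), (3, 4)}.
Total count |C(F_5)_aff| = 3.


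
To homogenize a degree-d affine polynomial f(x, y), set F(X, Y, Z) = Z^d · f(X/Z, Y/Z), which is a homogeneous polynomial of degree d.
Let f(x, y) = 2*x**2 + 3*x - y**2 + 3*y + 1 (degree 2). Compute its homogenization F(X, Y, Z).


F(X, Y, Z) = 2*X**2 + 3*X*Z - Y**2 + 3*Y*Z + Z**2

deg(f) = 2.
Substitute x = X/Z, y = Y/Z into f, then multiply by Z^2.
  monomial 2·x^2·y^0 ↦ 2·X^2·Y^0·Z^0.
  monomial 3·x^1·y^0 ↦ 3·X^1·Y^0·Z^1.
  monomial -1·x^0·y^2 ↦ -1·X^0·Y^2·Z^0.
  monomial 3·x^0·y^1 ↦ 3·X^0·Y^1·Z^1.
  monomial 1·x^0·y^0 ↦ 1·X^0·Y^0·Z^2.
Collecting: F(X, Y, Z) = 2*X**2 + 3*X*Z - Y**2 + 3*Y*Z + Z**2.


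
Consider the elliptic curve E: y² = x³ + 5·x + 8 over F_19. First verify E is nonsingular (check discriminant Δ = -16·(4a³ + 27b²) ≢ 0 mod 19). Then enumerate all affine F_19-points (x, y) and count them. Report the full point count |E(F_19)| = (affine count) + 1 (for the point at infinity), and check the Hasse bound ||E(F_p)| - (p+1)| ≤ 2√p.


Affine points = {(2, 8), (2, 11), (4, 4), (4, 15), (5, 5), (5, 14), (6, 8), (6, 11), (7, 5), (7, 14), (8, 3), (8, 16), (11, 8), (11, 11), (13, 3), (13, 16), (15, 0), (16, 2), (16, 17), (17, 3), (17, 16)}; affine count = 21; |E(F_19)| = 22.

Discriminant check: Δ ∝ 4a³ + 27b² = 4·5³ + 27·8² = 4·125 + 27·64 ≡ 5 (mod 19). Nonzero ⇒ E is nonsingular.
For each x ∈ F_19, compute rhs = x³ + 5·x + 8 mod 19, then count y ∈ F_19 with y² ≡ rhs.
  x = 0: rhs = 8, matching y values: none (0 points).
  x = 1: rhs = 14, matching y values: none (0 points).
  x = 2: rhs = 7, matching y values: 8, 11 (2 points).
  x = 3: rhs = 12, matching y values: none (0 points).
  x = 4: rhs = 16, matching y values: 4, 15 (2 points).
  x = 5: rhs = 6, matching y values: 5, 14 (2 points).
  x = 6: rhs = 7, matching y values: 8, 11 (2 points).
  x = 7: rhs = 6, matching y values: 5, 14 (2 points).
  x = 8: rhs = 9, matching y values: 3, 16 (2 points).
  x = 9: rhs = 3, matching y values: none (0 points).
  x = 10: rhs = 13, matching y values: none (0 points).
  x = 11: rhs = 7, matching y values: 8, 11 (2 points).
  x = 12: rhs = 10, matching y values: none (0 points).
  x = 13: rhs = 9, matching y values: 3, 16 (2 points).
  x = 14: rhs = 10, matching y values: none (0 points).
  x = 15: rhs = 0, matching y values: 0 (1 points).
  x = 16: rhs = 4, matching y values: 2, 17 (2 points).
  x = 17: rhs = 9, matching y values: 3, 16 (2 points).
  x = 18: rhs = 2, matching y values: none (0 points).
Total affine count: 21.
Full point count |E(F_19)| = 21 + 1 = 22.
Hasse bound: |22 − (19+1)| = |2| = 2 ≤ 2√19 ≈ 8.7178 ✓.


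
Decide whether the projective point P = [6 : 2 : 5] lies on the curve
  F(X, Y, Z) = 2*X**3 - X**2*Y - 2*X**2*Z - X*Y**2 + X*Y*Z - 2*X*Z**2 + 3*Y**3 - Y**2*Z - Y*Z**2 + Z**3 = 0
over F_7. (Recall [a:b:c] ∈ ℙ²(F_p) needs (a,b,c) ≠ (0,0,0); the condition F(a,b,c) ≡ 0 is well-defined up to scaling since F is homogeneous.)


F(6,2,5) ≡ 4 (mod 7); P is NOT on the curve.

Evaluate F(6, 2, 5) term-by-term (mod 7).
  2*X**3 ↦ 2·216·1·1 = 432
  -X**2*Y ↦ -1·36·2·1 = -72
  -2*X**2*Z ↦ -2·36·1·5 = -360
  -X*Y**2 ↦ -1·6·4·1 = -24
  X*Y*Z ↦ 1·6·2·5 = 60
  -2*X*Z**2 ↦ -2·6·1·25 = -300
  3*Y**3 ↦ 3·1·8·1 = 24
  -Y**2*Z ↦ -1·1·4·5 = -20
  -Y*Z**2 ↦ -1·1·2·25 = -50
  Z**3 ↦ 1·1·1·125 = 125
Sum: F(6, 2, 5) = (432) + (-72) + (-360) + (-24) + (60) + (-300) + (24) + (-20) + (-50) + (125) = -185.
Reducing mod 7: -185 ≡ 4 (mod 7).
Since F(a, b, c) ≡ 4 ≠ 0 (mod 7), P does NOT lie on the curve.


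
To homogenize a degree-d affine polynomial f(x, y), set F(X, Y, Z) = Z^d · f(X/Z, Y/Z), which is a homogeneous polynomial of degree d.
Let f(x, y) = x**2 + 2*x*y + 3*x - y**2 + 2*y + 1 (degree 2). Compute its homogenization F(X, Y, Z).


F(X, Y, Z) = X**2 + 2*X*Y + 3*X*Z - Y**2 + 2*Y*Z + Z**2

deg(f) = 2.
Substitute x = X/Z, y = Y/Z into f, then multiply by Z^2.
  monomial 1·x^2·y^0 ↦ 1·X^2·Y^0·Z^0.
  monomial 2·x^1·y^1 ↦ 2·X^1·Y^1·Z^0.
  monomial 3·x^1·y^0 ↦ 3·X^1·Y^0·Z^1.
  monomial -1·x^0·y^2 ↦ -1·X^0·Y^2·Z^0.
  monomial 2·x^0·y^1 ↦ 2·X^0·Y^1·Z^1.
  monomial 1·x^0·y^0 ↦ 1·X^0·Y^0·Z^2.
Collecting: F(X, Y, Z) = X**2 + 2*X*Y + 3*X*Z - Y**2 + 2*Y*Z + Z**2.


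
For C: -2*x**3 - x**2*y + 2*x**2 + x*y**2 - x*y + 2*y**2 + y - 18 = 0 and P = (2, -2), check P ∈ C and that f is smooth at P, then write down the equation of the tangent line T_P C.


Tangent line at P: -2*x - 21*y - 38 = 0.

Step 1: f(2, -2) = 0, so P lies on C.
Step 2: partial derivatives
  f_x(x, y) = -6*x**2 - 2*x*y + 4*x + y**2 - y, f_y(x, y) = -x**2 + 2*x*y - x + 4*y + 1.
  f_x(P) = -2, f_y(P) = -21 (gradient nonzero, so P is smooth).
Step 3: tangent line at P: -2·(x − 2) + -21·(y − -2) = 0.
Expanding: -2*x - 21*y - 38 = 0.


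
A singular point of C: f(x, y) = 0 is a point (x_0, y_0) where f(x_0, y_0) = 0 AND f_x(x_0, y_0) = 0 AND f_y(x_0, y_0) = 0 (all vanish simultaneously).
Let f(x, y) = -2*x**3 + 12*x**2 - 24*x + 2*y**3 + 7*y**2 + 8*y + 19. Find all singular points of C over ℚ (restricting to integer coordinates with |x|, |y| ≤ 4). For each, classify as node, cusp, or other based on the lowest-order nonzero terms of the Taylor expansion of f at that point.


Singular points: {(2, -1)}; classification: cusp.

Compute partial derivatives:
  f_x = -6*x**2 + 24*x - 24.
  f_y = 6*y**2 + 14*y + 8.
Scan x_0 ∈ {−4, ..., 4}. For each x_0, f_y(x_0, y) is a polynomial in y; find its integer roots y ∈ {−4, ..., 4}, then test f_x and f at those candidates.
  x = -4: f_y(-4, y) = 6*y**2 + 14*y + 8; vanishes at y ∈ {-1}. (-4, -1): f_x = -216 ≠ 0.
  x = -3: f_y(-3, y) = 6*y**2 + 14*y + 8; vanishes at y ∈ {-1}. (-3, -1): f_x = -150 ≠ 0.
  x = -2: f_y(-2, y) = 6*y**2 + 14*y + 8; vanishes at y ∈ {-1}. (-2, -1): f_x = -96 ≠ 0.
  x = -1: f_y(-1, y) = 6*y**2 + 14*y + 8; vanishes at y ∈ {-1}. (-1, -1): f_x = -54 ≠ 0.
  x = 0: f_y(0, y) = 6*y**2 + 14*y + 8; vanishes at y ∈ {-1}. (0, -1): f_x = -24 ≠ 0.
  x = 1: f_y(1, y) = 6*y**2 + 14*y + 8; vanishes at y ∈ {-1}. (1, -1): f_x = -6 ≠ 0.
  x = 2: f_y(2, y) = 6*y**2 + 14*y + 8; vanishes at y ∈ {-1}. (2, -1): f_x = 0, f = 0 — SINGULAR.
  x = 3: f_y(3, y) = 6*y**2 + 14*y + 8; vanishes at y ∈ {-1}. (3, -1): f_x = -6 ≠ 0.
  x = 4: f_y(4, y) = 6*y**2 + 14*y + 8; vanishes at y ∈ {-1}. (4, -1): f_x = -24 ≠ 0.
Only singular point on the grid: (2, -1).
Classify: substitute x = 2 + u, y = -1 + v and expand: f = -2*u**3 + 2*v**3 + v**2.
No constant or linear terms (consistent with a singular point). Quadratic part: v**2. Cubic part: -2*u**3 + 2*v**3.
The quadratic part v**2 is a perfect square, so there is a single (double) tangent line v = 0, i.e. y = -1. Restricting the cubic part to that line (v = 0) leaves -2*u**3 ≠ 0, so f is not divisible by v and the branch is v² ≈ 2*u**3 to lowest order — this is a cusp.
Classification: cusp.


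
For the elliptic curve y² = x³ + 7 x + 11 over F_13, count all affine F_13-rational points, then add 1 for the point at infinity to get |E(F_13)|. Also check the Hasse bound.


Affine points = {(4, 5), (4, 8), (6, 3), (6, 10), (7, 0), (9, 6), (9, 7), (12, 4), (12, 9)}; affine count = 9; |E(F_13)| = 10.

Discriminant check: Δ ∝ 4a³ + 27b² = 4·7³ + 27·11² = 4·343 + 27·121 ≡ 11 (mod 13). Nonzero ⇒ E is nonsingular.
For each x ∈ F_13, compute rhs = x³ + 7·x + 11 mod 13, then count y ∈ F_13 with y² ≡ rhs.
  x = 0: rhs = 11, matching y values: none (0 points).
  x = 1: rhs = 6, matching y values: none (0 points).
  x = 2: rhs = 7, matching y values: none (0 points).
  x = 3: rhs = 7, matching y values: none (0 points).
  x = 4: rhs = 12, matching y values: 5, 8 (2 points).
  x = 5: rhs = 2, matching y values: none (0 points).
  x = 6: rhs = 9, matching y values: 3, 10 (2 points).
  x = 7: rhs = 0, matching y values: 0 (1 points).
  x = 8: rhs = 7, matching y values: none (0 points).
  x = 9: rhs = 10, matching y values: 6, 7 (2 points).
  x = 10: rhs = 2, matching y values: none (0 points).
  x = 11: rhs = 2, matching y values: none (0 points).
  x = 12: rhs = 3, matching y values: 4, 9 (2 points).
Total affine count: 9.
Full point count |E(F_13)| = 9 + 1 = 10.
Hasse bound: |10 − (13+1)| = |-4| = 4 ≤ 2√13 ≈ 7.2111 ✓.


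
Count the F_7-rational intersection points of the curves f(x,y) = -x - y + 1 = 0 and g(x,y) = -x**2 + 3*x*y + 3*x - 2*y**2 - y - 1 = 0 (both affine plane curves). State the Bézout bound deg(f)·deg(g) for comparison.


Common zeros: {(4, 4), (6, 2)}; count = 2; Bézout bound = 2.

deg(f) = 1, deg(g) = 2, so Bézout bound = 2.
Scan x ∈ F_7. For each x, list the y ∈ F_7 with f(x, y) ≡ 0 and those with g(x, y) ≡ 0 (mod 7); the common zeros in that column are the intersection.
  x = 0: f ≡ 0 at y ∈ {1}; g ≡ 0 at y ∈ {5}; common: ∅.
  x = 1: f ≡ 0 at y ∈ {0}; g ≡ 0 at y ∈ ∅; common: ∅.
  x = 2: f ≡ 0 at y ∈ {6}; g ≡ 0 at y ∈ ∅; common: ∅.
  x = 3: f ≡ 0 at y ∈ {5}; g ≡ 0 at y ∈ {2}; common: ∅.
  x = 4: f ≡ 0 at y ∈ {4}; g ≡ 0 at y ∈ {4, 5}; common: {4}.
  x = 5: f ≡ 0 at y ∈ {3}; g ≡ 0 at y ∈ ∅; common: ∅.
  x = 6: f ≡ 0 at y ∈ {2}; g ≡ 0 at y ∈ {2, 3}; common: {2}.
Collecting: common zeros = {(4, 4), (6, 2)}, so the count is 2.
Comparison with the Bézout bound: 2 ≤ 2 = deg(f)·deg(g), as expected for curves with no common component (the bound is attained).


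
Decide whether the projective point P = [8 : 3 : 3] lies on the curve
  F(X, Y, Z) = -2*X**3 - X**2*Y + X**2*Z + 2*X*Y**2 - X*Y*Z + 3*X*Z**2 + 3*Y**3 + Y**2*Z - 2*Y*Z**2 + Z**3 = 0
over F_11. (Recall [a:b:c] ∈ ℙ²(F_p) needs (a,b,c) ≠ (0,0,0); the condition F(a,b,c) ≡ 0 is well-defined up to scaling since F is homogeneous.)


F(8,3,3) ≡ 5 (mod 11); P is NOT on the curve.

Evaluate F(8, 3, 3) term-by-term (mod 11).
  -2*X**3 ↦ -2·512·1·1 = -1024
  -X**2*Y ↦ -1·64·3·1 = -192
  X**2*Z ↦ 1·64·1·3 = 192
  2*X*Y**2 ↦ 2·8·9·1 = 144
  -X*Y*Z ↦ -1·8·3·3 = -72
  3*X*Z**2 ↦ 3·8·1·9 = 216
  3*Y**3 ↦ 3·1·27·1 = 81
  Y**2*Z ↦ 1·1·9·3 = 27
  -2*Y*Z**2 ↦ -2·1·3·9 = -54
  Z**3 ↦ 1·1·1·27 = 27
Sum: F(8, 3, 3) = (-1024) + (-192) + (192) + (144) + (-72) + (216) + (81) + (27) + (-54) + (27) = -655.
Reducing mod 11: -655 ≡ 5 (mod 11).
Since F(a, b, c) ≡ 5 ≠ 0 (mod 11), P does NOT lie on the curve.


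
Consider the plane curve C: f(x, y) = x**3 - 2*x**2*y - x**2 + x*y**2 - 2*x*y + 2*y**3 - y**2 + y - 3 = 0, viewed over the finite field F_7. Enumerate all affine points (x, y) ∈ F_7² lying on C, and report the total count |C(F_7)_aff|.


Affine F_7-points: {(0, 6), (1, 2), (1, 3), (2, 1), (3, 2), (4, 5)}; count = 6.

For each of the 49 pairs (x, y) ∈ F_7², evaluate f(x, y) mod 7. Record the zeros.
  x = 0: [0↦4, 1↦6, 2↦4, 3↦3, 4↦1, 5↦3, 6↦0]  zeros at y ∈ {6}
  x = 1: [0↦4, 1↦3, 2↦0, 3↦0, 4↦1, 5↦1, 6↦5]  zeros at y ∈ {2, 3}
  x = 2: [0↦1, 1↦0, 2↦6, 3↦3, 4↦3, 5↦4, 6↦4]  zeros at y ∈ {1}
  x = 3: [0↦1, 1↦3, 2↦0, 3↦4, 4↦6, 5↦4, 6↦3]  zeros at y ∈ {2}
  x = 4: [0↦3, 1↦4, 2↦2, 3↦2, 4↦2, 5↦0, 6↦1]  zeros at y ∈ {5}
  x = 5: [0↦6, 1↦2, 2↦4, 3↦3, 4↦4, 5↦5, 6↦4]  zeros at y ∈ ∅
  x = 6: [0↦2, 1↦3, 2↦5, 3↦6, 4↦4, 5↦4, 6↦4]  zeros at y ∈ ∅
Collecting zeros: affine points = {(0, 6), (1, 2), (1, 3), (2, 1), (3, 2), (4, 5)}.
Total count |C(F_7)_aff| = 6.


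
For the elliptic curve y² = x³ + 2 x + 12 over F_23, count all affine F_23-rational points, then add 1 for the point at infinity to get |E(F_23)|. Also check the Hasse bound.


Affine points = {(0, 9), (0, 14), (2, 1), (2, 22), (5, 3), (5, 20), (7, 1), (7, 22), (9, 0), (11, 10), (11, 13), (12, 4), (12, 19), (13, 2), (13, 21), (14, 1), (14, 22), (15, 6), (15, 17), (16, 0), (19, 3), (19, 20), (20, 5), (20, 18), (21, 0), (22, 3), (22, 20)}; affine count = 27; |E(F_23)| = 28.

Discriminant check: Δ ∝ 4a³ + 27b² = 4·2³ + 27·12² = 4·8 + 27·144 ≡ 10 (mod 23). Nonzero ⇒ E is nonsingular.
For each x ∈ F_23, compute rhs = x³ + 2·x + 12 mod 23, then count y ∈ F_23 with y² ≡ rhs.
  x = 0: rhs = 12, matching y values: 9, 14 (2 points).
  x = 1: rhs = 15, matching y values: none (0 points).
  x = 2: rhs = 1, matching y values: 1, 22 (2 points).
  x = 3: rhs = 22, matching y values: none (0 points).
  x = 4: rhs = 15, matching y values: none (0 points).
  x = 5: rhs = 9, matching y values: 3, 20 (2 points).
  x = 6: rhs = 10, matching y values: none (0 points).
  x = 7: rhs = 1, matching y values: 1, 22 (2 points).
  x = 8: rhs = 11, matching y values: none (0 points).
  x = 9: rhs = 0, matching y values: 0 (1 points).
  x = 10: rhs = 20, matching y values: none (0 points).
  x = 11: rhs = 8, matching y values: 10, 13 (2 points).
  x = 12: rhs = 16, matching y values: 4, 19 (2 points).
  x = 13: rhs = 4, matching y values: 2, 21 (2 points).
  x = 14: rhs = 1, matching y values: 1, 22 (2 points).
  x = 15: rhs = 13, matching y values: 6, 17 (2 points).
  x = 16: rhs = 0, matching y values: 0 (1 points).
  x = 17: rhs = 14, matching y values: none (0 points).
  x = 18: rhs = 15, matching y values: none (0 points).
  x = 19: rhs = 9, matching y values: 3, 20 (2 points).
  x = 20: rhs = 2, matching y values: 5, 18 (2 points).
  x = 21: rhs = 0, matching y values: 0 (1 points).
  x = 22: rhs = 9, matching y values: 3, 20 (2 points).
Total affine count: 27.
Full point count |E(F_23)| = 27 + 1 = 28.
Hasse bound: |28 − (23+1)| = |4| = 4 ≤ 2√23 ≈ 9.5917 ✓.
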